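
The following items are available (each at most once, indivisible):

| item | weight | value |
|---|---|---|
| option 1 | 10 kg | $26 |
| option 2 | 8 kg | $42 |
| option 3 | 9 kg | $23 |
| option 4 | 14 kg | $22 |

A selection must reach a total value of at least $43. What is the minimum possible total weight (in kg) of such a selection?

Subsets with value ≥ 43, sorted by total weight:
- option 2+option 3: weight 17, value 65
- option 1+option 2: weight 18, value 68
- option 1+option 3: weight 19, value 49
- option 2+option 4: weight 22, value 64
Minimum weight: 17 kg.

17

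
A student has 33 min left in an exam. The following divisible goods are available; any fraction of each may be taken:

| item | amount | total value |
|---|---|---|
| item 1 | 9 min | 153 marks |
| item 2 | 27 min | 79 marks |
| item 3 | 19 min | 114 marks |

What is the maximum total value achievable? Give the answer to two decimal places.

281.63

Take in order of value per unit:
- item 1 (153/9 per unit): all 9 → value 153, running total 153.00
- item 3 (114/19 per unit): all 19 → value 114, running total 267.00
- item 2 (79/27 per unit): 5 of 27 → value 5×79/27 = 14.6296, running total 281.63
Total 281.63.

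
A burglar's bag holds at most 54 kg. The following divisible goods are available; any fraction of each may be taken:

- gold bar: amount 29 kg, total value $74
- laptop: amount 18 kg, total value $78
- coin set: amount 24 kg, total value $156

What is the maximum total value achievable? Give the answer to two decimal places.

264.62

Take in order of value per unit:
- coin set (156/24 per unit): all 24 → value 156, running total 156.00
- laptop (78/18 per unit): all 18 → value 78, running total 234.00
- gold bar (74/29 per unit): 12 of 29 → value 12×74/29 = 30.6207, running total 264.62
Total 264.62.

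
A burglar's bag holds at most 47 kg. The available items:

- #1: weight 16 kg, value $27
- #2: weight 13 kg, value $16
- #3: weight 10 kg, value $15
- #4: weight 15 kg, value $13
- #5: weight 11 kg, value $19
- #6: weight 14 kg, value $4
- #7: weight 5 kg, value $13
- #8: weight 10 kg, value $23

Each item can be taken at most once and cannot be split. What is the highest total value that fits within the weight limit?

$84

Check high-value combinations within 47 kg:
- #1+#3+#5+#8: weight 16+10+11+10=47, value 27+15+19+23=84
- #1+#5+#7+#8: weight 16+11+5+10=42, value 27+19+13+23=82
- #1+#2+#7+#8: weight 16+13+5+10=44, value 27+16+13+23=79
- #1+#3+#7+#8: weight 16+10+5+10=41, value 27+15+13+23=78
Best: $84.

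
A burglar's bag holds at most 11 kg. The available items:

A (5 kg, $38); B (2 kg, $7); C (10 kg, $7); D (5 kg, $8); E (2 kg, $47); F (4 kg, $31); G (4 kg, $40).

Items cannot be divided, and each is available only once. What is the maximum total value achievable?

This is a 0/1 knapsack; check combinations near the capacity.
- A+E+G: weight 5+2+4=11, value 38+47+40=125
- E+F+G: weight 2+4+4=10, value 47+31+40=118
- A+E+F: weight 5+2+4=11, value 38+47+31=116
- D+E+G: weight 5+2+4=11, value 8+47+40=95
Best: $125.

$125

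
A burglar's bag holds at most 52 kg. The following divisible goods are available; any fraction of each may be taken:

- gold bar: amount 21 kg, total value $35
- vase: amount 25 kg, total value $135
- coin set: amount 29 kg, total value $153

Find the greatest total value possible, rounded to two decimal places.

Take in order of value per unit:
- vase (135/25 per unit): all 25 → value 135, running total 135.00
- coin set (153/29 per unit): 27 of 29 → value 27×153/29 = 142.4483, running total 277.45
Total 277.45.

277.45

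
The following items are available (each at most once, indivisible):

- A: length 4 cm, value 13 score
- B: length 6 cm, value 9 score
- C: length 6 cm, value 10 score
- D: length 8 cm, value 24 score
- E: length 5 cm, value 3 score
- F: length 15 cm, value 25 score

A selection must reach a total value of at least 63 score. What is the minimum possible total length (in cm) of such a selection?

Subsets with value ≥ 63, sorted by total length:
- A+D+E+F: length 32, value 65
- A+C+D+F: length 33, value 72
- A+B+D+F: length 33, value 71
Minimum length: 32 cm.

32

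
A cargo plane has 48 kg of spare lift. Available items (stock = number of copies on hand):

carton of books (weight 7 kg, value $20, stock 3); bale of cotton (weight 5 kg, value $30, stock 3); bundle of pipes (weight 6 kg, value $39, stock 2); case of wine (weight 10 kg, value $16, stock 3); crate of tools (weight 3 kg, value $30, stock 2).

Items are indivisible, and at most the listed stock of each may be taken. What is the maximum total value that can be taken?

$268

Best selections within weight 48 and stock limits:
- 2×carton of books + 3×bale of cotton + 2×bundle of pipes + 2×crate of tools: weight 47, value 268
- 3×carton of books + 3×bale of cotton + 1×bundle of pipes + 2×crate of tools: weight 48, value 249
- 1×carton of books + 3×bale of cotton + 2×bundle of pipes + 2×crate of tools: weight 40, value 248
- 3×bale of cotton + 2×bundle of pipes + 1×case of wine + 2×crate of tools: weight 43, value 244
Best: $268.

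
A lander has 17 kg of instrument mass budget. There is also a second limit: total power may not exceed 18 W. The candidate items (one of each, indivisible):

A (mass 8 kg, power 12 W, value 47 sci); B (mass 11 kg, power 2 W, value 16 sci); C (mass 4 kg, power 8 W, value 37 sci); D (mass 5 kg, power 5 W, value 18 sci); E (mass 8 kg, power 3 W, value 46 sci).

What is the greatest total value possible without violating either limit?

Feasible sets respecting both limits:
- C+D+E: mass 17, power 16, value 101
- A+E: mass 16, power 15, value 93
- C+E: mass 12, power 11, value 83
- A+D: mass 13, power 17, value 65
Best: 101 sci.

101 sci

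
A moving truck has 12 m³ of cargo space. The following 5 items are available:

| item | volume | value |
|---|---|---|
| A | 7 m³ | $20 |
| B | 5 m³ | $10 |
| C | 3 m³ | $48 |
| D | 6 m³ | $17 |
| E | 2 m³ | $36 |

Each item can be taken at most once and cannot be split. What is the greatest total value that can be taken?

Check high-value combinations within 12 m³:
- A+C+E: volume 7+3+2=12, value 20+48+36=104
- C+D+E: volume 3+6+2=11, value 48+17+36=101
- B+C+E: volume 5+3+2=10, value 10+48+36=94
- C+E: volume 3+2=5, value 48+36=84
Best: $104.

$104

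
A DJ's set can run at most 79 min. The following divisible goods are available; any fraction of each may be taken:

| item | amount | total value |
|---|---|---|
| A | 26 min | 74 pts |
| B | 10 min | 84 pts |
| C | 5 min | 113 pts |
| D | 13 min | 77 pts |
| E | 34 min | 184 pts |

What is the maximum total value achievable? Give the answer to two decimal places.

506.38

Take in order of value per unit:
- C (113/5 per unit): all 5 → value 113, running total 113.00
- B (84/10 per unit): all 10 → value 84, running total 197.00
- D (77/13 per unit): all 13 → value 77, running total 274.00
- E (184/34 per unit): all 34 → value 184, running total 458.00
- A (74/26 per unit): 17 of 26 → value 17×74/26 = 48.3846, running total 506.38
Total 506.38.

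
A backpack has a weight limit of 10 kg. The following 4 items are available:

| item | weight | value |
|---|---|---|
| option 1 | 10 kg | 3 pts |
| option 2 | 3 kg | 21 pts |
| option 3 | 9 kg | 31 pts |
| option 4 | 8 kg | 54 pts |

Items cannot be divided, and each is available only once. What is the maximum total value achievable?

54 pts

Check high-value combinations within 10 kg:
- option 4: weight 8, value 54
- option 3: weight 9, value 31
- option 2: weight 3, value 21
Best: 54 pts.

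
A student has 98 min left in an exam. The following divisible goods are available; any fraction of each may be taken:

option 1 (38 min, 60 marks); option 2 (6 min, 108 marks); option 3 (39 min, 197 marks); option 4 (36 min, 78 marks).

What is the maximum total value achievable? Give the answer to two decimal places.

Take in order of value per unit:
- option 2 (108/6 per unit): all 6 → value 108, running total 108.00
- option 3 (197/39 per unit): all 39 → value 197, running total 305.00
- option 4 (78/36 per unit): all 36 → value 78, running total 383.00
- option 1 (60/38 per unit): 17 of 38 → value 17×60/38 = 26.8421, running total 409.84
Total 409.84.

409.84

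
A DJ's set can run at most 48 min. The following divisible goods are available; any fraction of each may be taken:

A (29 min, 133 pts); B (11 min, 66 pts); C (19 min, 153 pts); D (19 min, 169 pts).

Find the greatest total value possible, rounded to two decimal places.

382.00

Take in order of value per unit:
- D (169/19 per unit): all 19 → value 169, running total 169.00
- C (153/19 per unit): all 19 → value 153, running total 322.00
- B (66/11 per unit): 10 of 11 → value 10×66/11 = 60.0000, running total 382.00
Total 382.00.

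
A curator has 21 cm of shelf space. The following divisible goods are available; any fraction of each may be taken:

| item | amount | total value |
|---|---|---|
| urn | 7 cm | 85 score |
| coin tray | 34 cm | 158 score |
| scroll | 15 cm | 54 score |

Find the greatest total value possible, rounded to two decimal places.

150.06

Take in order of value per unit:
- urn (85/7 per unit): all 7 → value 85, running total 85.00
- coin tray (158/34 per unit): 14 of 34 → value 14×158/34 = 65.0588, running total 150.06
Total 150.06.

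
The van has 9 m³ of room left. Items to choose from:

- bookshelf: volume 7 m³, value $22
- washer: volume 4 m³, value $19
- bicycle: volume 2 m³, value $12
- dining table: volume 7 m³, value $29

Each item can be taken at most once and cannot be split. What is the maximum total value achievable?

$41

Check high-value combinations within 9 m³:
- bicycle+dining table: volume 2+7=9, value 12+29=41
- bookshelf+bicycle: volume 7+2=9, value 22+12=34
- washer+bicycle: volume 4+2=6, value 19+12=31
- dining table: volume 7, value 29
Best: $41.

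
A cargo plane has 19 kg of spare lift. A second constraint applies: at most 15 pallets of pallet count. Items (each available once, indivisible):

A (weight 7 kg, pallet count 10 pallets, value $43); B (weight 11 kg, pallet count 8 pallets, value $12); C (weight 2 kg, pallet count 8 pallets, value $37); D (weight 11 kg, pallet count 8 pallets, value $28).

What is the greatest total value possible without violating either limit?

$43

Feasible sets respecting both limits:
- A: weight 7, pallet count 10, value 43
- C: weight 2, pallet count 8, value 37
- D: weight 11, pallet count 8, value 28
Best: $43.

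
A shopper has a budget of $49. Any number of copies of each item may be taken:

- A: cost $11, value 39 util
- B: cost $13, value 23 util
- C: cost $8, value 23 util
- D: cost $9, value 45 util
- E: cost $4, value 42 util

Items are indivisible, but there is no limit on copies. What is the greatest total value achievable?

504 util

Best value-per-unit is E at 42/4, and filling with it alone uses cost 12×4=48. No mix of the others beats 12×42 = 504.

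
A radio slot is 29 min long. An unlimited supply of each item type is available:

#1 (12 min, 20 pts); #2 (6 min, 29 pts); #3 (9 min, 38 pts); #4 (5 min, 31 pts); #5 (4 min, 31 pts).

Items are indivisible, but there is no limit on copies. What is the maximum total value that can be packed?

217 pts

Best value-per-unit is #5 at 31/4; filling with it alone gives 7×31 = 217.
Optimal mix: 1×#4 + 6×#5 → duration 29, value 217.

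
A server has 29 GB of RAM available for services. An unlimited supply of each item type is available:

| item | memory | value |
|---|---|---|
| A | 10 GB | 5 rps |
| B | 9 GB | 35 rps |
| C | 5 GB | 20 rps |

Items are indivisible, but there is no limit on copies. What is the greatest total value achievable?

115 rps

Best value-per-unit is C at 20/5; filling with it alone gives 5×20 = 100.
Optimal mix: 1×B + 4×C → memory 29, value 115.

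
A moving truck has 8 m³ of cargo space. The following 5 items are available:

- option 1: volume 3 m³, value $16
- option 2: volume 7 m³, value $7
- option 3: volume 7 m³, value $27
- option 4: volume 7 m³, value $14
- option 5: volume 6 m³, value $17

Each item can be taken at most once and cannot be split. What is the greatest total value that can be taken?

$27

Check high-value combinations within 8 m³:
- option 3: volume 7, value 27
- option 5: volume 6, value 17
- option 1: volume 3, value 16
- option 4: volume 7, value 14
- option 2: volume 7, value 7
Best: $27.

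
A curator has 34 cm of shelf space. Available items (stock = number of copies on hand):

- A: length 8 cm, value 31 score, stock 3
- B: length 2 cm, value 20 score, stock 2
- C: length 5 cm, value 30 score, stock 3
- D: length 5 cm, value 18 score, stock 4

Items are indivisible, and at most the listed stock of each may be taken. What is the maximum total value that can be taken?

Best selections within length 34 and stock limits:
- 2×B + 3×C + 3×D: length 34, value 184
- 1×A + 2×B + 3×C + 1×D: length 32, value 179
- 2×A + 1×B + 3×C: length 33, value 172
- 2×B + 2×C + 4×D: length 34, value 172
Best: 184 score.

184 score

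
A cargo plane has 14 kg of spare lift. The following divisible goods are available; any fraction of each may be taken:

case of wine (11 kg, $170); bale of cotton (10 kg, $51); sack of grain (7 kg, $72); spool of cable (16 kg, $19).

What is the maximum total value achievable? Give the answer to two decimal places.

Take in order of value per unit:
- case of wine (170/11 per unit): all 11 → value 170, running total 170.00
- sack of grain (72/7 per unit): 3 of 7 → value 3×72/7 = 30.8571, running total 200.86
Total 200.86.

200.86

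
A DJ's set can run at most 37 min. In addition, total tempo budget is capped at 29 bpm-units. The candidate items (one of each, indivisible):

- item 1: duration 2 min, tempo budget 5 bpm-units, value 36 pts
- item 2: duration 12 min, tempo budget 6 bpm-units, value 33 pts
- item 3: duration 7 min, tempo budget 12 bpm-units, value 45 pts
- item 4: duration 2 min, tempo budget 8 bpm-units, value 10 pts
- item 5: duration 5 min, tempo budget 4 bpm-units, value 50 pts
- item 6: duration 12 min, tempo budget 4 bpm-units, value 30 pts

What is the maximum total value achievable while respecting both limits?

Feasible sets respecting both limits:
- item 1+item 2+item 3+item 5: duration 26, tempo budget 27, value 164
- item 1+item 3+item 5+item 6: duration 26, tempo budget 25, value 161
- item 1+item 2+item 4+item 5+item 6: duration 33, tempo budget 27, value 159
- item 2+item 3+item 5+item 6: duration 36, tempo budget 26, value 158
Best: 164 pts.

164 pts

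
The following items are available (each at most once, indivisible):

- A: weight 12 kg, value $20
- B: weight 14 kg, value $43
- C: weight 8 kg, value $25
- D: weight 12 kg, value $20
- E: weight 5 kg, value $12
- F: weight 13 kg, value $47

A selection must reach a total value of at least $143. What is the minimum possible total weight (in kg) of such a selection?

Subsets with value ≥ 143, sorted by total weight:
- A+B+C+E+F: weight 52, value 147
- B+C+D+E+F: weight 52, value 147
- A+B+C+D+F: weight 59, value 155
- A+B+C+D+E+F: weight 64, value 167
Minimum weight: 52 kg.

52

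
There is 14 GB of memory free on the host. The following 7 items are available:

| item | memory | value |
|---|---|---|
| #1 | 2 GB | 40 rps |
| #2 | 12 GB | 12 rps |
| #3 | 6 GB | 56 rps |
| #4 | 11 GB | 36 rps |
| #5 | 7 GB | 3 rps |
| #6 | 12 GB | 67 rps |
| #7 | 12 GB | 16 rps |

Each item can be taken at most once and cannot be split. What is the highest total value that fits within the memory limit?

107 rps

This is a 0/1 knapsack; check combinations near the capacity.
- #1+#6: memory 2+12=14, value 40+67=107
- #1+#3: memory 2+6=8, value 40+56=96
- #1+#4: memory 2+11=13, value 40+36=76
- #6: memory 12, value 67
- #3+#5: memory 6+7=13, value 56+3=59
Best: 107 rps.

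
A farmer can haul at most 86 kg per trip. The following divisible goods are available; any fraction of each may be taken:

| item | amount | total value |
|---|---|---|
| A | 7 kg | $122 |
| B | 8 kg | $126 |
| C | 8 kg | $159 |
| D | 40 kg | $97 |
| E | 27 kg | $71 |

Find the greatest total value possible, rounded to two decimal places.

565.30

Take in order of value per unit:
- C (159/8 per unit): all 8 → value 159, running total 159.00
- A (122/7 per unit): all 7 → value 122, running total 281.00
- B (126/8 per unit): all 8 → value 126, running total 407.00
- E (71/27 per unit): all 27 → value 71, running total 478.00
- D (97/40 per unit): 36 of 40 → value 36×97/40 = 87.3000, running total 565.30
Total 565.30.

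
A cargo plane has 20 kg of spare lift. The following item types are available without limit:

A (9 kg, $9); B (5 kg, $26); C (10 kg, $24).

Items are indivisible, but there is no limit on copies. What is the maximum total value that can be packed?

Best value-per-unit is B at 26/5, and filling with it alone uses weight 4×5=20. No mix of the others beats 4×26 = 104.

$104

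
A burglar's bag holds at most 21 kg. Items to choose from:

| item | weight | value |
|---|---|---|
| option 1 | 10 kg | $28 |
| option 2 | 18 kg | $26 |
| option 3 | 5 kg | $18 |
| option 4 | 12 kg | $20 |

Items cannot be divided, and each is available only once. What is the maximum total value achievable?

$46

Check high-value combinations within 21 kg:
- option 1+option 3: weight 10+5=15, value 28+18=46
- option 3+option 4: weight 5+12=17, value 18+20=38
- option 1: weight 10, value 28
- option 2: weight 18, value 26
- option 4: weight 12, value 20
Best: $46.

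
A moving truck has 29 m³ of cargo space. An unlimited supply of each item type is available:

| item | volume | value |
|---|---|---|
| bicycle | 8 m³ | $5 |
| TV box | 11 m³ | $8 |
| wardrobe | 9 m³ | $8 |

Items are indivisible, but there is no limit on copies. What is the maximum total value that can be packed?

$24

Best value-per-unit is wardrobe at 8/9; filling with it alone gives 3×8 = 24.
Optimal mix: 1×TV box + 2×wardrobe → volume 29, value 24.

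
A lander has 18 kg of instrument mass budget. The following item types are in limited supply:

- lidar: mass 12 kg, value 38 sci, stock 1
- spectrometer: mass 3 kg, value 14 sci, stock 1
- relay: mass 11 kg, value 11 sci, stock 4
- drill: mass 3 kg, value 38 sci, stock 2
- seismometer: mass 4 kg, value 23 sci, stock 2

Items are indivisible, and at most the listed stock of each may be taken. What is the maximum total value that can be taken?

Best selections within mass 18 and stock limits:
- 1×spectrometer + 2×drill + 2×seismometer: mass 17, value 136
- 2×drill + 2×seismometer: mass 14, value 122
- 1×lidar + 2×drill: mass 18, value 114
Best: 136 sci.

136 sci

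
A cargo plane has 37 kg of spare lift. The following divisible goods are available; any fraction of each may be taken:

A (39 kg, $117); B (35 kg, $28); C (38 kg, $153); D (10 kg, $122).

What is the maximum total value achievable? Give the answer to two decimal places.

230.71

Take in order of value per unit:
- D (122/10 per unit): all 10 → value 122, running total 122.00
- C (153/38 per unit): 27 of 38 → value 27×153/38 = 108.7105, running total 230.71
Total 230.71.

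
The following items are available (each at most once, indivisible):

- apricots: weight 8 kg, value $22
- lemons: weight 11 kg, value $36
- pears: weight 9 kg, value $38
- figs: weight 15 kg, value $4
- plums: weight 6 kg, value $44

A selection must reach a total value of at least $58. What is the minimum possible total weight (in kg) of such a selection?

14

Subsets with value ≥ 58, sorted by total weight:
- apricots+plums: weight 14, value 66
- pears+plums: weight 15, value 82
- lemons+plums: weight 17, value 80
Minimum weight: 14 kg.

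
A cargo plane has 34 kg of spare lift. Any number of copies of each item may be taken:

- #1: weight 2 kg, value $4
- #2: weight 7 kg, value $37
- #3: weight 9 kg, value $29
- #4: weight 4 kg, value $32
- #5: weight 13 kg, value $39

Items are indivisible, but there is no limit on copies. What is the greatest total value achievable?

$260

Best value-per-unit is #4 at 32/4; filling with it alone gives 8×32 = 256.
Optimal mix: 1×#1 + 8×#4 → weight 34, value 260.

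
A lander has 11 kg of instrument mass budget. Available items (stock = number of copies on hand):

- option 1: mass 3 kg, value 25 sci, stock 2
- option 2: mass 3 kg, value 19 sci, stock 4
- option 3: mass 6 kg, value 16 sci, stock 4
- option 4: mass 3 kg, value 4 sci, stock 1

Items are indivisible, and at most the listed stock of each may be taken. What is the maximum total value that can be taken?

Best selections within mass 11 and stock limits:
- 2×option 1 + 1×option 2: mass 9, value 69
- 1×option 1 + 2×option 2: mass 9, value 63
Best: 69 sci.

69 sci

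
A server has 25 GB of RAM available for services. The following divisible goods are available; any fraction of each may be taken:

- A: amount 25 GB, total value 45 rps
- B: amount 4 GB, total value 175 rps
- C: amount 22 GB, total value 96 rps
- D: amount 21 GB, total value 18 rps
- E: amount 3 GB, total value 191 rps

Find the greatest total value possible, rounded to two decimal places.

444.55

Take in order of value per unit:
- E (191/3 per unit): all 3 → value 191, running total 191.00
- B (175/4 per unit): all 4 → value 175, running total 366.00
- C (96/22 per unit): 18 of 22 → value 18×96/22 = 78.5455, running total 444.55
Total 444.55.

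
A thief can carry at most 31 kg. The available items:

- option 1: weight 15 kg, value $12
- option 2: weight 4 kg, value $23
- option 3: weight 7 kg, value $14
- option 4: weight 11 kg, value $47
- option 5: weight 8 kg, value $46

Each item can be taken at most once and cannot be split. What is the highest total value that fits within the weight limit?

This is a 0/1 knapsack; check combinations near the capacity.
- option 2+option 3+option 4+option 5: weight 4+7+11+8=30, value 23+14+47+46=130
- option 2+option 4+option 5: weight 4+11+8=23, value 23+47+46=116
- option 3+option 4+option 5: weight 7+11+8=26, value 14+47+46=107
Best: $130.

$130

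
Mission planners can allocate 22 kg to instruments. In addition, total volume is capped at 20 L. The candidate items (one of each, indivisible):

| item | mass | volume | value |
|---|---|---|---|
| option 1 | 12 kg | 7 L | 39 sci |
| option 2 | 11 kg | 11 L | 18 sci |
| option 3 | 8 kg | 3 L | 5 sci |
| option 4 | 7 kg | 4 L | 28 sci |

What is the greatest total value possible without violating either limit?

67 sci

Feasible sets respecting both limits:
- option 1+option 4: mass 19, volume 11, value 67
- option 2+option 4: mass 18, volume 15, value 46
- option 1+option 3: mass 20, volume 10, value 44
- option 1: mass 12, volume 7, value 39
Best: 67 sci.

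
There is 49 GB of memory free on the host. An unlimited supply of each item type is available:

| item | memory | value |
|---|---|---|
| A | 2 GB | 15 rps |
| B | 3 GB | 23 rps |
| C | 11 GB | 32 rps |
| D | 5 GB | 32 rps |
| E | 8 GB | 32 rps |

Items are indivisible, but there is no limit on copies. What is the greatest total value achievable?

Best value-per-unit is B at 23/3; filling with it alone gives 16×23 = 368.
Optimal mix: 2×A + 15×B → memory 49, value 375.

375 rps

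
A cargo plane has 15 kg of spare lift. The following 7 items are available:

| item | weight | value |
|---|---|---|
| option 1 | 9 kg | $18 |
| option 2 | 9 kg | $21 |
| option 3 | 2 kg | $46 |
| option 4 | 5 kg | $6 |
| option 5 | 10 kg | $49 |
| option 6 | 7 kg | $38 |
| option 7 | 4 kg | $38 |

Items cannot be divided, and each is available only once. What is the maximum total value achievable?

$122

Check high-value combinations within 15 kg:
- option 3+option 6+option 7: weight 2+7+4=13, value 46+38+38=122
- option 2+option 3+option 7: weight 9+2+4=15, value 21+46+38=105
- option 1+option 3+option 7: weight 9+2+4=15, value 18+46+38=102
- option 3+option 5: weight 2+10=12, value 46+49=95
- option 3+option 4+option 7: weight 2+5+4=11, value 46+6+38=90
Best: $122.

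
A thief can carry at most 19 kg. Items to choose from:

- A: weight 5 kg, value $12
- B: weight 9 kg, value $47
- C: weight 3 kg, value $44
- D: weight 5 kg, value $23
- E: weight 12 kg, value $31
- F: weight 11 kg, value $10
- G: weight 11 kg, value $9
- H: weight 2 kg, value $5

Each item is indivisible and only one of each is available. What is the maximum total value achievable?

Check high-value combinations within 19 kg:
- B+C+D+H: weight 9+3+5+2=19, value 47+44+23+5=119
- B+C+D: weight 9+3+5=17, value 47+44+23=114
- A+B+C+H: weight 5+9+3+2=19, value 12+47+44+5=108
- A+B+C: weight 5+9+3=17, value 12+47+44=103
Best: $119.

$119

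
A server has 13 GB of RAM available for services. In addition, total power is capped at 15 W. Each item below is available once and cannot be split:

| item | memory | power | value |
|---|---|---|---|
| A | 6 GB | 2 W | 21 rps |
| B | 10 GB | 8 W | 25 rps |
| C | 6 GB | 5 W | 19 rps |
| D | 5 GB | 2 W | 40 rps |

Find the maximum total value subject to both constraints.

Feasible sets respecting both limits:
- A+D: memory 11, power 4, value 61
- C+D: memory 11, power 7, value 59
- A+C: memory 12, power 7, value 40
Best: 61 rps.

61 rps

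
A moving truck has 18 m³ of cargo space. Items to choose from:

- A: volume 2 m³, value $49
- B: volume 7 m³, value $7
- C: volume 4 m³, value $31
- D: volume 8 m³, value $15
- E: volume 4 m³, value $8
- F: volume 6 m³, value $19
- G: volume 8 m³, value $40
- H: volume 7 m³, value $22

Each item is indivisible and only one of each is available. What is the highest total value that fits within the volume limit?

$128

Check high-value combinations within 18 m³:
- A+C+E+G: volume 2+4+4+8=18, value 49+31+8+40=128
- A+C+G: volume 2+4+8=14, value 49+31+40=120
- A+G+H: volume 2+8+7=17, value 49+40+22=111
Best: $128.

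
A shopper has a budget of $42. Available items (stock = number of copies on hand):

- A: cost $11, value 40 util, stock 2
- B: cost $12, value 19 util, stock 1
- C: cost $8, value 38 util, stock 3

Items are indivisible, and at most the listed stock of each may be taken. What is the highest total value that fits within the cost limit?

156 util

Top feasible selections:
- 2×A + 2×C: cost 38, value 156
- 1×A + 3×C: cost 35, value 154
- 2×A + 1×B + 1×C: cost 42, value 137
Best: 156 util.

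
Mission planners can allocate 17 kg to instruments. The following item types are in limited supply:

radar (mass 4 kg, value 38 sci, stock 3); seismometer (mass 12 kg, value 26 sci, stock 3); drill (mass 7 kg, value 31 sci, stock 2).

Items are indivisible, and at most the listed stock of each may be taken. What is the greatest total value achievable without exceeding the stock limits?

Top feasible selections:
- 3×radar: mass 12, value 114
- 2×radar + 1×drill: mass 15, value 107
- 2×radar: mass 8, value 76
- 1×radar + 1×drill: mass 11, value 69
Best: 114 sci.

114 sci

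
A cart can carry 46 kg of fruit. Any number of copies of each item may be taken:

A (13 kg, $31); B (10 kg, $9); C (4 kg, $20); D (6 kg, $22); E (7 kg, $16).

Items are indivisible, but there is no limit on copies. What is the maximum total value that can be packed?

Best value-per-unit is C at 20/4; filling with it alone gives 11×20 = 220.
Optimal mix: 10×C + 1×D → weight 46, value 222.

$222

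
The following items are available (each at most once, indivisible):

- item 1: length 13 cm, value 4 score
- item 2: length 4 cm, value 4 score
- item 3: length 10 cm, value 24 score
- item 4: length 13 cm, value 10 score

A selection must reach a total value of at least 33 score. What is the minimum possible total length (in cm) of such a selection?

Subsets with value ≥ 33, sorted by total length:
- item 3+item 4: length 23, value 34
- item 2+item 3+item 4: length 27, value 38
- item 1+item 3+item 4: length 36, value 38
- item 1+item 2+item 3+item 4: length 40, value 42
Minimum length: 23 cm.

23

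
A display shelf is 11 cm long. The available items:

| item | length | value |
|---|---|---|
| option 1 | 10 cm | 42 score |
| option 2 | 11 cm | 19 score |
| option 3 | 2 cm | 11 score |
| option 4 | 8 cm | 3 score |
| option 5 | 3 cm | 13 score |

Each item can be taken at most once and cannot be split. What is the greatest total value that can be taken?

This is a 0/1 knapsack; check combinations near the capacity.
- option 1: length 10, value 42
- option 3+option 5: length 2+3=5, value 11+13=24
- option 2: length 11, value 19
- option 4+option 5: length 8+3=11, value 3+13=16
Best: 42 score.

42 score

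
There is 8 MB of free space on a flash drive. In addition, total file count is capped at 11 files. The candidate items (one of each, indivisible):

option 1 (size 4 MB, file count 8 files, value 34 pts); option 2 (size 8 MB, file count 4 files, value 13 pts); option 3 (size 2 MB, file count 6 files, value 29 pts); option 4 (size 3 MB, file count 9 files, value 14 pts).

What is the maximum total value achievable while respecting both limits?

Feasible sets respecting both limits:
- option 1: size 4, file count 8, value 34
- option 3: size 2, file count 6, value 29
- option 4: size 3, file count 9, value 14
- option 2: size 8, file count 4, value 13
Best: 34 pts.

34 pts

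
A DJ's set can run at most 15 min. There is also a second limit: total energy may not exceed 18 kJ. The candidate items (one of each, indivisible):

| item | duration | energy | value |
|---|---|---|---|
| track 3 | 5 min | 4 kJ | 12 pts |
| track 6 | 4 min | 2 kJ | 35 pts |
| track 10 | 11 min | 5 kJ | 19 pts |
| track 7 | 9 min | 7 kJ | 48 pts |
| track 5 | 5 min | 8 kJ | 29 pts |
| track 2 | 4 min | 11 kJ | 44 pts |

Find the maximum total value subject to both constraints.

Feasible sets respecting both limits:
- track 7+track 2: duration 13, energy 18, value 92
- track 3+track 6+track 2: duration 13, energy 17, value 91
- track 6+track 7: duration 13, energy 9, value 83
Best: 92 pts.

92 pts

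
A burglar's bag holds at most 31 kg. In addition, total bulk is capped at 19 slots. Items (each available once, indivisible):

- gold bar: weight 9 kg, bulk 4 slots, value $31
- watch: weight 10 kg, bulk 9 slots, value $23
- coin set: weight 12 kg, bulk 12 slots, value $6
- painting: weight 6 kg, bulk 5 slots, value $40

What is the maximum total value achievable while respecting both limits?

Feasible sets respecting both limits:
- gold bar+watch+painting: weight 25, bulk 18, value 94
- gold bar+painting: weight 15, bulk 9, value 71
- watch+painting: weight 16, bulk 14, value 63
Best: $94.

$94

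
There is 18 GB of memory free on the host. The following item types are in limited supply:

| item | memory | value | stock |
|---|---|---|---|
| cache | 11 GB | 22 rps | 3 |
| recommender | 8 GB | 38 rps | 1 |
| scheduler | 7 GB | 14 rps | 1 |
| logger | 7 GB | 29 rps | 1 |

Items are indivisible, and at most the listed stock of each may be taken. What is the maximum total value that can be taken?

67 rps

Top feasible selections:
- 1×recommender + 1×logger: memory 15, value 67
- 1×recommender + 1×scheduler: memory 15, value 52
Best: 67 rps.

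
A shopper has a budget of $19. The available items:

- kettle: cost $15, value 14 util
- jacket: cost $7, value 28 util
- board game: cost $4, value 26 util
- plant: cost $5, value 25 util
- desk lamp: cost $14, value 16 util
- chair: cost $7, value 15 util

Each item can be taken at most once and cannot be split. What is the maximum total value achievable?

This is a 0/1 knapsack; check combinations near the capacity.
- jacket+board game+plant: cost 7+4+5=16, value 28+26+25=79
- jacket+board game+chair: cost 7+4+7=18, value 28+26+15=69
- jacket+plant+chair: cost 7+5+7=19, value 28+25+15=68
- board game+plant+chair: cost 4+5+7=16, value 26+25+15=66
Best: 79 util.

79 util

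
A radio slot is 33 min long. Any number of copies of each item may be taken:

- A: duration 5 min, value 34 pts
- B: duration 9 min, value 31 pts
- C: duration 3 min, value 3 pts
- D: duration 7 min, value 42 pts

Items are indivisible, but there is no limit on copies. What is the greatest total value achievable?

212 pts

Best value-per-unit is A at 34/5; filling with it alone gives 6×34 = 204.
Optimal mix: 5×A + 1×D → duration 32, value 212.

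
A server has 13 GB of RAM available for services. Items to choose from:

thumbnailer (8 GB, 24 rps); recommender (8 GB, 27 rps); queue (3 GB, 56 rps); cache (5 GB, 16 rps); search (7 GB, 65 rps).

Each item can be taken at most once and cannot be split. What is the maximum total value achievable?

121 rps

Check high-value combinations within 13 GB:
- queue+search: memory 3+7=10, value 56+65=121
- recommender+queue: memory 8+3=11, value 27+56=83
- cache+search: memory 5+7=12, value 16+65=81
- thumbnailer+queue: memory 8+3=11, value 24+56=80
Best: 121 rps.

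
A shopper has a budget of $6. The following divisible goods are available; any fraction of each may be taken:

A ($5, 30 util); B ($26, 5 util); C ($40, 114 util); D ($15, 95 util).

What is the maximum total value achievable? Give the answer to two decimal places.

38.00

Take in order of value per unit:
- D (95/15 per unit): 6 of 15 → value 6×95/15 = 38.0000, running total 38.00
Total 38.00.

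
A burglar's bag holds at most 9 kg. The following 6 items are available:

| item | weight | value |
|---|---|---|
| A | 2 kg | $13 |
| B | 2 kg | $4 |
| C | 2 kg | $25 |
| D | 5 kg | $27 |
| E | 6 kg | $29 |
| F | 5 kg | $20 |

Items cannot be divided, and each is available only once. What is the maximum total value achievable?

Check high-value combinations within 9 kg:
- A+C+D: weight 2+2+5=9, value 13+25+27=65
- A+C+F: weight 2+2+5=9, value 13+25+20=58
- B+C+D: weight 2+2+5=9, value 4+25+27=56
- C+E: weight 2+6=8, value 25+29=54
- C+D: weight 2+5=7, value 25+27=52
Best: $65.

$65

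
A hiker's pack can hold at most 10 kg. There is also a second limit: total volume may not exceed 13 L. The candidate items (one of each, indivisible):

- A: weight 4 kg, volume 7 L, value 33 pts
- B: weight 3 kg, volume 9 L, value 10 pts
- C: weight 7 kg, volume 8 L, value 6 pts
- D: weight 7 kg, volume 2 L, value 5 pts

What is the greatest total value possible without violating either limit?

33 pts

Feasible sets respecting both limits:
- A: weight 4, volume 7, value 33
- B+D: weight 10, volume 11, value 15
- B: weight 3, volume 9, value 10
- C: weight 7, volume 8, value 6
Best: 33 pts.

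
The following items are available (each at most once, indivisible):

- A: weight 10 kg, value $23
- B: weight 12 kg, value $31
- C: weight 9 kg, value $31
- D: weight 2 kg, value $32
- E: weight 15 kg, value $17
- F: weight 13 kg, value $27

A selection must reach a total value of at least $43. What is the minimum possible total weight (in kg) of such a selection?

Subsets with value ≥ 43, sorted by total weight:
- C+D: weight 11, value 63
- A+D: weight 12, value 55
- B+D: weight 14, value 63
- D+F: weight 15, value 59
Minimum weight: 11 kg.

11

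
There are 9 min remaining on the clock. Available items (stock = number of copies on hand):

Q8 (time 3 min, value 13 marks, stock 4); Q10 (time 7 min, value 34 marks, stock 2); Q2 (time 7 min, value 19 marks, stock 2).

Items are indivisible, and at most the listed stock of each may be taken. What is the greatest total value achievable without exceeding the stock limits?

39 marks

Best selections within time 9 and stock limits:
- 3×Q8: time 9, value 39
- 1×Q10: time 7, value 34
- 2×Q8: time 6, value 26
- 1×Q2: time 7, value 19
Best: 39 marks.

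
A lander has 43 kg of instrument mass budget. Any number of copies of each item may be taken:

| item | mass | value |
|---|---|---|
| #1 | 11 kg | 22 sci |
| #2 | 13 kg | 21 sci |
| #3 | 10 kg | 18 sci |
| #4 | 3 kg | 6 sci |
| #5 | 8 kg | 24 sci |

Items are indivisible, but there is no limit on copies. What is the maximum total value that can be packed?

Best value-per-unit is #5 at 24/8; filling with it alone gives 5×24 = 120.
Optimal mix: 1×#4 + 5×#5 → mass 43, value 126.

126 sci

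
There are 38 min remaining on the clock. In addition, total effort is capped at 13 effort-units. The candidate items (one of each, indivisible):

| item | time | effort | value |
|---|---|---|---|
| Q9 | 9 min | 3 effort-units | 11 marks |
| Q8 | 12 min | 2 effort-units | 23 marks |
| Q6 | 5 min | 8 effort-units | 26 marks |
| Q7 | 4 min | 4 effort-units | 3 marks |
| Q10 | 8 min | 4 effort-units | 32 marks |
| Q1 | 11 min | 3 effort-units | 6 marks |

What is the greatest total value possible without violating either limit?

69 marks

Feasible sets respecting both limits:
- Q9+Q8+Q7+Q10: time 33, effort 13, value 69
- Q9+Q8+Q10: time 29, effort 9, value 66
- Q8+Q7+Q10+Q1: time 35, effort 13, value 64
- Q8+Q10+Q1: time 31, effort 9, value 61
Best: 69 marks.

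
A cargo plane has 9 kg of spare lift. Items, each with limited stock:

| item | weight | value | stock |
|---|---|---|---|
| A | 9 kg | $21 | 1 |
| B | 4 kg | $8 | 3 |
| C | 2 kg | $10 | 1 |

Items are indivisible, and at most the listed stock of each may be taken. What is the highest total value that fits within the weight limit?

Top feasible selections:
- 1×A: weight 9, value 21
- 1×B + 1×C: weight 6, value 18
- 2×B: weight 8, value 16
- 1×C: weight 2, value 10
Best: $21.

$21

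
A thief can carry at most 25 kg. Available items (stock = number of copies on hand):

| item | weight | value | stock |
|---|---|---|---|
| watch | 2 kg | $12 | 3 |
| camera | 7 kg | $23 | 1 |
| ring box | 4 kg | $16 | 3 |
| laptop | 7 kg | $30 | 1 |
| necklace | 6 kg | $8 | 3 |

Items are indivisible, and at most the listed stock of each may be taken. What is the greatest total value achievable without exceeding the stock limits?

$114

Best selections within weight 25 and stock limits:
- 3×watch + 3×ring box + 1×laptop: weight 25, value 114
- 3×watch + 1×camera + 3×ring box: weight 25, value 107
Best: $114.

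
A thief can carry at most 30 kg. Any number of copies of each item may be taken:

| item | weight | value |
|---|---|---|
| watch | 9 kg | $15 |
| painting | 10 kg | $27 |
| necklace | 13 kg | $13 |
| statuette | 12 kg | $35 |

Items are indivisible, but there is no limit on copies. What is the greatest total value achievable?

Best value-per-unit is statuette at 35/12; filling with it alone gives 2×35 = 70.
Optimal mix: 3×painting → weight 30, value 81.

$81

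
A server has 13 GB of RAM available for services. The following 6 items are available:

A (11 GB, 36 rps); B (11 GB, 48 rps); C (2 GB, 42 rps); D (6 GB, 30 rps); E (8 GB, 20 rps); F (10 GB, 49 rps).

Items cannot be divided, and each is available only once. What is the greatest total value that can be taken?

This is a 0/1 knapsack; check combinations near the capacity.
- C+F: memory 2+10=12, value 42+49=91
- B+C: memory 11+2=13, value 48+42=90
- A+C: memory 11+2=13, value 36+42=78
Best: 91 rps.

91 rps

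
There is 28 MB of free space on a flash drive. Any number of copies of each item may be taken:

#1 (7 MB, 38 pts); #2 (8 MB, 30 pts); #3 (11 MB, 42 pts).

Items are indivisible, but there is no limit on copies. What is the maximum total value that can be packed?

Best value-per-unit is #1 at 38/7, and filling with it alone uses size 4×7=28. No mix of the others beats 4×38 = 152.

152 pts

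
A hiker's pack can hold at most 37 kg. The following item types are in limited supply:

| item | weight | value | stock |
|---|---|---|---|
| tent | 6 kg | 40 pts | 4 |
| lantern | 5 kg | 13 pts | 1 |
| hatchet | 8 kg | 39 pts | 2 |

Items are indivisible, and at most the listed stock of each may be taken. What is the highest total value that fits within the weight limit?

212 pts

Best selections within weight 37 and stock limits:
- 4×tent + 1×lantern + 1×hatchet: weight 37, value 212
- 4×tent + 1×hatchet: weight 32, value 199
- 3×tent + 2×hatchet: weight 34, value 198
Best: 212 pts.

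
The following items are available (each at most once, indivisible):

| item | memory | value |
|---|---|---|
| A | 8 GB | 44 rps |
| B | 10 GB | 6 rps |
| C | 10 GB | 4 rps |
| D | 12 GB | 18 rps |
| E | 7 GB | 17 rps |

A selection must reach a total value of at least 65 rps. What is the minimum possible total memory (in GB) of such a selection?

25

Subsets with value ≥ 65, sorted by total memory:
- A+B+E: memory 25, value 67
- A+C+E: memory 25, value 65
- A+D+E: memory 27, value 79
- A+B+D: memory 30, value 68
Minimum memory: 25 GB.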